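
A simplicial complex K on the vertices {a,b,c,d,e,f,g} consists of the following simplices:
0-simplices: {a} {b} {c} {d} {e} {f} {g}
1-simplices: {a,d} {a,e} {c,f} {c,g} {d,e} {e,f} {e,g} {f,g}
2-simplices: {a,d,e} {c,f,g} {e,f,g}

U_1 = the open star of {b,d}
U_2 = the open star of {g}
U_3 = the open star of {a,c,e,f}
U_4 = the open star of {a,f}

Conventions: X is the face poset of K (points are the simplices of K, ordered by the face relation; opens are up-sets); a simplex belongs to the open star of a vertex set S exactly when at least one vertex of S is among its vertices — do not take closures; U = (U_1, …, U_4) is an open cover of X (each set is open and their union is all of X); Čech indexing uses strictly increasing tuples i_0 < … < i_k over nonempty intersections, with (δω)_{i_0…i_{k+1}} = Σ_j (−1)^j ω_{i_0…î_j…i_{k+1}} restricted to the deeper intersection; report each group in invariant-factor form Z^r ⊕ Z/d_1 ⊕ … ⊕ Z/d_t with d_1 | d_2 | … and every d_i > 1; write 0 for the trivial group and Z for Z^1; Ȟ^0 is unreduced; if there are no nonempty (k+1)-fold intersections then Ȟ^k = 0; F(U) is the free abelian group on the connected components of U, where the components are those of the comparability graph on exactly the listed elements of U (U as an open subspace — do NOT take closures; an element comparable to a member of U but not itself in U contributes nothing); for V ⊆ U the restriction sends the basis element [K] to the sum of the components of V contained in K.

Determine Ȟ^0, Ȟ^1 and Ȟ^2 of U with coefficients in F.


intersection data:
  U1={{b},{d},{a,d},{d,e},{a,d,e}} U2={{g},{c,g},{e,g},{f,g},{c,f,g},{e,f,g}} U3={{a},{c},{e},{f},{a,d},{a,e},{c,f},{c,g},{d,e},{e,f},{e,g},{f,g},{a,d,e},{c,f,g},{e,f,g}} U4={{a},{f},{a,d},{a,e},{c,f},{e,f},{f,g},{a,d,e},{c,f,g},{e,f,g}}
  U13={{a,d},{d,e},{a,d,e}} U14={{a,d},{a,d,e}} U23={{c,g},{e,g},{f,g},{c,f,g},{e,f,g}} U24={{f,g},{c,f,g},{e,f,g}} U34={{a},{f},{a,d},{a,e},{c,f},{e,f},{f,g},{a,d,e},{c,f,g},{e,f,g}}
  U134={{a,d},{a,d,e}} U234={{f,g},{c,f,g},{e,f,g}}
components per intersection:
  U1: {{b}} {{d},{a,d},{d,e},{a,d,e}}
  U2: {{g},{c,g},{e,g},{f,g},{c,f,g},{e,f,g}}
  U3: {{a},{c},{e},{f},{a,d},{a,e},{c,f},{c,g},{d,e},{e,f},{e,g},{f,g},{a,d,e},{c,f,g},{e,f,g}}
  U4: {{a},{a,d},{a,e},{a,d,e}} {{f},{c,f},{e,f},{f,g},{c,f,g},{e,f,g}}
  U13: {{a,d},{d,e},{a,d,e}}
  U14: {{a,d},{a,d,e}}
  U23: {{c,g},{e,g},{f,g},{c,f,g},{e,f,g}}
  U24: {{f,g},{c,f,g},{e,f,g}}
  U34: {{a},{a,d},{a,e},{a,d,e}} {{f},{c,f},{e,f},{f,g},{c,f,g},{e,f,g}}
  U134: {{a,d},{a,d,e}}
  U234: {{f,g},{c,f,g},{e,f,g}}
C dims 6,6,2; δ0: rk 4, SNF 1^4; δ1: rk 2, SNF 1^2
Ȟ^0 = (6 − 4) − 0 = 2, so Ȟ^0 ≅ Z^2
Ȟ^1 = (6 − 2) − 4 = 0, so Ȟ^1 ≅ 0
Ȟ^2 = (2 − 0) − 2 = 0, so Ȟ^2 ≅ 0

Ȟ^0(U;F) ≅ Z^2,  Ȟ^1(U;F) ≅ 0,  Ȟ^2(U;F) ≅ 0


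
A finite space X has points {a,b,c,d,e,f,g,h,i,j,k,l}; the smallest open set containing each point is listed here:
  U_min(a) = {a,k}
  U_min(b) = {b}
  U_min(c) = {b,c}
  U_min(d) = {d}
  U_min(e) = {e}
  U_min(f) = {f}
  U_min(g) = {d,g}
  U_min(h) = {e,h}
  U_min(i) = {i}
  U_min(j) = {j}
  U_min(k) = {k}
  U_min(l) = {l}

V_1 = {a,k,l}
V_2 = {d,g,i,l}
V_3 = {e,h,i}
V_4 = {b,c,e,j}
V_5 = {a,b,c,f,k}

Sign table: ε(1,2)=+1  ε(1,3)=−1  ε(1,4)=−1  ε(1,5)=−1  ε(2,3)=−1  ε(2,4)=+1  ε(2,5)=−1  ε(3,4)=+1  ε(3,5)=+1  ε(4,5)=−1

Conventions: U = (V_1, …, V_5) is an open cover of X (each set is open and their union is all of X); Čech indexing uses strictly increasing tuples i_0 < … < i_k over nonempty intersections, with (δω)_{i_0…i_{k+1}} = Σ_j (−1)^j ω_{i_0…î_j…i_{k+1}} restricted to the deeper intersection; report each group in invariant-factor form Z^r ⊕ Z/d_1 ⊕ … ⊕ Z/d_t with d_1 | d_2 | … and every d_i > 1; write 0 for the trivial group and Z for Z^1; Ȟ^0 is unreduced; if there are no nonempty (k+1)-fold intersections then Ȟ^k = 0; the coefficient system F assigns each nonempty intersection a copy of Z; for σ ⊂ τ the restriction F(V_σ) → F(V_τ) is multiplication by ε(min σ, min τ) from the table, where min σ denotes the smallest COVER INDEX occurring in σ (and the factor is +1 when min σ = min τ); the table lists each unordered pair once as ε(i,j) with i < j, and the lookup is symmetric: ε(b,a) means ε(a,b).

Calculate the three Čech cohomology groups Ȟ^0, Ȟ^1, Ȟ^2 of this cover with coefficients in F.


Ȟ^0 ≅ 0; Ȟ^1 ≅ Z/2; Ȟ^2 ≅ 0

nonempty intersections:
  V12={l} V15={a,k} V23={i} V34={e} V45={b,c}
C dims 5,5; δ0: rk 5, SNF 1^4·2
Ȟ^0: (5−5)−0=0 ⇒ 0
Ȟ^1: (5−0)−5=0 plus torsion [2] ⇒ Z/2
Ȟ^2: (0−0)−0=0 ⇒ 0


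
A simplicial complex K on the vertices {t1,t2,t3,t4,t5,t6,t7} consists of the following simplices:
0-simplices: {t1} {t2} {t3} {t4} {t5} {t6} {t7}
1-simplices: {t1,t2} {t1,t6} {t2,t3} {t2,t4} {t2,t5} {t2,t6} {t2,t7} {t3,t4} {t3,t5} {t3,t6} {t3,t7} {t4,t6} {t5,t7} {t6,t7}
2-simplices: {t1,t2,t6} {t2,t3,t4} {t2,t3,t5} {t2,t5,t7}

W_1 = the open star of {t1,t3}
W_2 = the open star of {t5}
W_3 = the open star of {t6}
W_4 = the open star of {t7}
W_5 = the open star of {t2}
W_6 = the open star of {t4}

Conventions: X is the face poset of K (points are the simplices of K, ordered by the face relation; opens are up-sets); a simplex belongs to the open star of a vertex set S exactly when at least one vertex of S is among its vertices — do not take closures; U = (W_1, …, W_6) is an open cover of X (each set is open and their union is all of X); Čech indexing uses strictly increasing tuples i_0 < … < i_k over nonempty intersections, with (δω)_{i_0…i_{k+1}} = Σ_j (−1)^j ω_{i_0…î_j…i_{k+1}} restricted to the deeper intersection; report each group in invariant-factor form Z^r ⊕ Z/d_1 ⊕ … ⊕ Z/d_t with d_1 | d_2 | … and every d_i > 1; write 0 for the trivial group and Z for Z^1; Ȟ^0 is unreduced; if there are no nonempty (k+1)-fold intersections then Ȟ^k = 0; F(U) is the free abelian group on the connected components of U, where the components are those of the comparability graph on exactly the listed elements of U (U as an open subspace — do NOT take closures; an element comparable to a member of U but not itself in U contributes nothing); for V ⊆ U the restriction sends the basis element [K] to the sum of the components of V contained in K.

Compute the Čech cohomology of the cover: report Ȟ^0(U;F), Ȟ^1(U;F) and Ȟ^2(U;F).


intersection data:
  W1={{t1},{t3},{t1,t2},{t1,t6},{t2,t3},{t3,t4},{t3,t5},{t3,t6},{t3,t7},{t1,t2,t6},{t2,t3,t4},{t2,t3,t5}} W2={{t5},{t2,t5},{t3,t5},{t5,t7},{t2,t3,t5},{t2,t5,t7}} W3={{t6},{t1,t6},{t2,t6},{t3,t6},{t4,t6},{t6,t7},{t1,t2,t6}} W4={{t7},{t2,t7},{t3,t7},{t5,t7},{t6,t7},{t2,t5,t7}} W5={{t2},{t1,t2},{t2,t3},{t2,t4},{t2,t5},{t2,t6},{t2,t7},{t1,t2,t6},{t2,t3,t4},{t2,t3,t5},{t2,t5,t7}} W6={{t4},{t2,t4},{t3,t4},{t4,t6},{t2,t3,t4}}
  W12={{t3,t5},{t2,t3,t5}} W13={{t1,t6},{t3,t6},{t1,t2,t6}} W14={{t3,t7}} W15={{t1,t2},{t2,t3},{t1,t2,t6},{t2,t3,t4},{t2,t3,t5}} W16={{t3,t4},{t2,t3,t4}} W24={{t5,t7},{t2,t5,t7}} W25={{t2,t5},{t2,t3,t5},{t2,t5,t7}} W34={{t6,t7}} W35={{t2,t6},{t1,t2,t6}} W36={{t4,t6}} W45={{t2,t7},{t2,t5,t7}} W56={{t2,t4},{t2,t3,t4}}
  W125={{t2,t3,t5}} W135={{t1,t2,t6}} W156={{t2,t3,t4}} W245={{t2,t5,t7}}
components per intersection:
  W1: {{t1},{t1,t2},{t1,t6},{t1,t2,t6}} {{t3},{t2,t3},{t3,t4},{t3,t5},{t3,t6},{t3,t7},{t2,t3,t4},{t2,t3,t5}}
  W2: {{t5},{t2,t5},{t3,t5},{t5,t7},{t2,t3,t5},{t2,t5,t7}}
  W3: {{t6},{t1,t6},{t2,t6},{t3,t6},{t4,t6},{t6,t7},{t1,t2,t6}}
  W4: {{t7},{t2,t7},{t3,t7},{t5,t7},{t6,t7},{t2,t5,t7}}
  W5: {{t2},{t1,t2},{t2,t3},{t2,t4},{t2,t5},{t2,t6},{t2,t7},{t1,t2,t6},{t2,t3,t4},{t2,t3,t5},{t2,t5,t7}}
  W6: {{t4},{t2,t4},{t3,t4},{t4,t6},{t2,t3,t4}}
  W12: {{t3,t5},{t2,t3,t5}}
  W13: {{t1,t6},{t1,t2,t6}} {{t3,t6}}
  W14: {{t3,t7}}
  W15: {{t1,t2},{t1,t2,t6}} {{t2,t3},{t2,t3,t4},{t2,t3,t5}}
  W16: {{t3,t4},{t2,t3,t4}}
  W24: {{t5,t7},{t2,t5,t7}}
  W25: {{t2,t5},{t2,t3,t5},{t2,t5,t7}}
  W34: {{t6,t7}}
  W35: {{t2,t6},{t1,t2,t6}}
  W36: {{t4,t6}}
  W45: {{t2,t7},{t2,t5,t7}}
  W56: {{t2,t4},{t2,t3,t4}}
  W125: {{t2,t3,t5}}
  W135: {{t1,t2,t6}}
  W156: {{t2,t3,t4}}
  W245: {{t2,t5,t7}}
C dims 7,14,4; δ0: rk 6, SNF 1^6; δ1: rk 4, SNF 1^4
Ȟ^0 = (7 − 6) − 0 = 1, so Ȟ^0 ≅ Z
Ȟ^1 = (14 − 4) − 6 = 4, so Ȟ^1 ≅ Z^4
Ȟ^2 = (4 − 0) − 4 = 0, so Ȟ^2 ≅ 0

Ȟ^0 ≅ Z, Ȟ^1 ≅ Z^4, Ȟ^2 ≅ 0


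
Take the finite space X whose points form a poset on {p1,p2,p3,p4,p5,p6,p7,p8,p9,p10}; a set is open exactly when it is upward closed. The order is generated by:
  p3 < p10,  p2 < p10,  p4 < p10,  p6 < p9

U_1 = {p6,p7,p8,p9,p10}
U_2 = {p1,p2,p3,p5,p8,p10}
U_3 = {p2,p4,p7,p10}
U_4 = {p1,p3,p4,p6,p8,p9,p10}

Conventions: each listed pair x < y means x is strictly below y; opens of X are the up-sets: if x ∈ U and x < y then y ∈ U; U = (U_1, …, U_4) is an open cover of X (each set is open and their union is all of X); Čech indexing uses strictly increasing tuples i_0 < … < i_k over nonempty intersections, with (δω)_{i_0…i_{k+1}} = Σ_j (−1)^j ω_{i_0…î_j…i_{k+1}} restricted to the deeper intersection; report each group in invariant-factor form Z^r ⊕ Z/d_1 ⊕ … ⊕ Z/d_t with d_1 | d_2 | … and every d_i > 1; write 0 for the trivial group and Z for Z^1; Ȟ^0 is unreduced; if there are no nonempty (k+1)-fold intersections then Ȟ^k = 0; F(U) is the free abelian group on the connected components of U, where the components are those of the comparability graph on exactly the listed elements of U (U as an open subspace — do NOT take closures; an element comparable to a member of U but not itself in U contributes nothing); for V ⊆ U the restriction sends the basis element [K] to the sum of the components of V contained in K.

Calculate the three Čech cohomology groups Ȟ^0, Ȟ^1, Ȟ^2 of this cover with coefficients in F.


nonempty intersections:
  U12={p8,p10} U13={p7,p10} U14={p6,p8,p9,p10} U23={p2,p10} U24={p1,p3,p8,p10} U34={p4,p10}
  U123={p10} U124={p8,p10} U134={p10} U234={p10}
  U1234={p10}
components per intersection:
  U1: {p6,p9} {p7} {p8} {p10}
  U2: {p1} {p2,p3,p10} {p5} {p8}
  U3: {p2,p4,p10} {p7}
  U4: {p1} {p3,p4,p10} {p6,p9} {p8}
  U12: {p8} {p10}
  U13: {p7} {p10}
  U14: {p6,p9} {p8} {p10}
  U23: {p2,p10}
  U24: {p1} {p3,p10} {p8}
  U34: {p4,p10}
  U123: {p10}
  U124: {p8} {p10}
  U134: {p10}
  U234: {p10}
  U1234: {p10}
C dims 14,12,5,1; δ0: rk 8, SNF 1^8; δ1: rk 4, SNF 1^4; δ2: rk 1, SNF 1^1
Ȟ^0: (14−8)−0=6 ⇒ Z^6
Ȟ^1: (12−4)−8=0 ⇒ 0
Ȟ^2: (5−1)−4=0 ⇒ 0

Ȟ^0 ≅ Z^6, Ȟ^1 ≅ 0, Ȟ^2 ≅ 0


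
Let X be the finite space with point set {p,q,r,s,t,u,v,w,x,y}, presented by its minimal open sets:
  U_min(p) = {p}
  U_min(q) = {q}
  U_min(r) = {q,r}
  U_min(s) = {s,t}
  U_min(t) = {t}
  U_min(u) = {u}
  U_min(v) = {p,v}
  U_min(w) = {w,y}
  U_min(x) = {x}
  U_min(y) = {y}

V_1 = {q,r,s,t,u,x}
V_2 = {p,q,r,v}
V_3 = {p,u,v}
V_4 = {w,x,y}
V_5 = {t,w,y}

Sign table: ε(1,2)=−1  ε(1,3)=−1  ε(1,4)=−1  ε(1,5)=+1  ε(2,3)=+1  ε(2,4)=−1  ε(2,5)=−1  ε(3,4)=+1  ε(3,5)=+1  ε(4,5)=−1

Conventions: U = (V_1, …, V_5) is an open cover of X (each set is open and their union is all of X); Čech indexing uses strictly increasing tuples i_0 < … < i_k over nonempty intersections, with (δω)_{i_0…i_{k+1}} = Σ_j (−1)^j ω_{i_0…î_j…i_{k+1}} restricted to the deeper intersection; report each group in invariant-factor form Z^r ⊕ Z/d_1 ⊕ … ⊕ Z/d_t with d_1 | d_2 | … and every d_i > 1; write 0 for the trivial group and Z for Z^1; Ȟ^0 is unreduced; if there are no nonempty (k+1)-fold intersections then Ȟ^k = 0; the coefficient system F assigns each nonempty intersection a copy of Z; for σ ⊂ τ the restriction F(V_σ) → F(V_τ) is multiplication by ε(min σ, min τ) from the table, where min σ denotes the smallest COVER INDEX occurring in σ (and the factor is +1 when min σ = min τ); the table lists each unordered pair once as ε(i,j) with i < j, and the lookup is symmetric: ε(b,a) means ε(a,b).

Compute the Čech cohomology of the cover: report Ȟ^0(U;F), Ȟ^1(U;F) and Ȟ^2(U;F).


Ȟ^0(U;F) ≅ Z, Ȟ^1(U;F) ≅ Z^2, Ȟ^2(U;F) ≅ 0

cover nerve:
  V12={q,r} V13={u} V14={x} V15={t} V23={p,v} V45={w,y}
C dims 5,6; δ0: rk 4, SNF 1^4
Ȟ^0: (5−4)−0=1 ⇒ Z
Ȟ^1: (6−0)−4=2 ⇒ Z^2
Ȟ^2: (0−0)−0=0 ⇒ 0


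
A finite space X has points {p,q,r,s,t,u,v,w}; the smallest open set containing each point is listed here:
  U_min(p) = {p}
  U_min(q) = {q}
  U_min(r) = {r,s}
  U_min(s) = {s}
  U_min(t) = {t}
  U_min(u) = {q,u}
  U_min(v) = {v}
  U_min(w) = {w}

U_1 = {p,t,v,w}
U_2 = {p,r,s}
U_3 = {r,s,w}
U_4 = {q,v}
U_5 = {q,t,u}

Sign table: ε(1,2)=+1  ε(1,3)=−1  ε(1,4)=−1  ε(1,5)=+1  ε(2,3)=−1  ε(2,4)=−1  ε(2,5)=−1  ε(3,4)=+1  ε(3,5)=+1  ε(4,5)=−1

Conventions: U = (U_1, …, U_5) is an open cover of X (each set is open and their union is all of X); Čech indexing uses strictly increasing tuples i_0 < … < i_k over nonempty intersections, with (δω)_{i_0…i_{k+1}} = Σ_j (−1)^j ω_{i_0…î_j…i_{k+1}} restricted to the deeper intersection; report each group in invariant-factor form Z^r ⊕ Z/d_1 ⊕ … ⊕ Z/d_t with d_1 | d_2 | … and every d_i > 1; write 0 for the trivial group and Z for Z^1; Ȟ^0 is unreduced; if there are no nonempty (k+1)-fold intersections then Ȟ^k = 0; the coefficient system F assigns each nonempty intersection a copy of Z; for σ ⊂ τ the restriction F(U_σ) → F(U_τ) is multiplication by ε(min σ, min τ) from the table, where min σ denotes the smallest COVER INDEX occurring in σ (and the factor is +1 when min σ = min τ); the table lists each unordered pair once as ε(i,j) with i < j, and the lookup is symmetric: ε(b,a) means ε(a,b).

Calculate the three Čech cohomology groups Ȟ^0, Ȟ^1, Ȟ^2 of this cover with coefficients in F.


Ȟ^0 ≅ Z,  Ȟ^1 ≅ Z^2,  Ȟ^2 ≅ 0

nonempty overlaps:
  U12={p} U13={w} U14={v} U15={t} U23={r,s} U45={q}
C dims 5,6; δ0: rk 4, SNF 1^4
degree 0: 5−4−0 = 1 → Ȟ^0 ≅ Z
degree 1: 6−0−4 = 2 → Ȟ^1 ≅ Z^2
degree 2: 0−0−0 = 0 → Ȟ^2 ≅ 0


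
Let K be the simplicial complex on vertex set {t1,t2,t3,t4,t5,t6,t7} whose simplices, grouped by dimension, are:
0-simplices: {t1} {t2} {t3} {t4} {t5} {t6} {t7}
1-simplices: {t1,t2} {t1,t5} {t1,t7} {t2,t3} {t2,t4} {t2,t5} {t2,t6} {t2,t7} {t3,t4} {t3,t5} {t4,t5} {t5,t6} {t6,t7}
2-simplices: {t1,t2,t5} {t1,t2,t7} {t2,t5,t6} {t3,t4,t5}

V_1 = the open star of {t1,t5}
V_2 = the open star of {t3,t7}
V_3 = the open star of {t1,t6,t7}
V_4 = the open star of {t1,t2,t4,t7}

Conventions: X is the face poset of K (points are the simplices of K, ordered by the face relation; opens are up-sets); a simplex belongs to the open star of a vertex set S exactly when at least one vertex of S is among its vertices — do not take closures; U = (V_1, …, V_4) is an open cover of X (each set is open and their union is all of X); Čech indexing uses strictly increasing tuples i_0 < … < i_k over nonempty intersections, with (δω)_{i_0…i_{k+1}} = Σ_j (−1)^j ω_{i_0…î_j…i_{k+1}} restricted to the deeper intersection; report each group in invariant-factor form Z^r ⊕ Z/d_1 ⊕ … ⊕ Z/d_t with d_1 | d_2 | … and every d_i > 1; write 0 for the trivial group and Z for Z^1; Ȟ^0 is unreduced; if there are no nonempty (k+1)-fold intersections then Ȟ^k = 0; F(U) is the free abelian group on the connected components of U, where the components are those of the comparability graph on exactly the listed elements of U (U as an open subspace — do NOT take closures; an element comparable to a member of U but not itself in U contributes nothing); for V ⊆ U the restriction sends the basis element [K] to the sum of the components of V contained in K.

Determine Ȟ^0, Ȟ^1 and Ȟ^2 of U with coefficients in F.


Ȟ^0 ≅ Z; Ȟ^1 ≅ Z^3; Ȟ^2 ≅ 0

nerve simplices:
  V1={{t1},{t5},{t1,t2},{t1,t5},{t1,t7},{t2,t5},{t3,t5},{t4,t5},{t5,t6},{t1,t2,t5},{t1,t2,t7},{t2,t5,t6},{t3,t4,t5}} V2={{t3},{t7},{t1,t7},{t2,t3},{t2,t7},{t3,t4},{t3,t5},{t6,t7},{t1,t2,t7},{t3,t4,t5}} V3={{t1},{t6},{t7},{t1,t2},{t1,t5},{t1,t7},{t2,t6},{t2,t7},{t5,t6},{t6,t7},{t1,t2,t5},{t1,t2,t7},{t2,t5,t6}} V4={{t1},{t2},{t4},{t7},{t1,t2},{t1,t5},{t1,t7},{t2,t3},{t2,t4},{t2,t5},{t2,t6},{t2,t7},{t3,t4},{t4,t5},{t6,t7},{t1,t2,t5},{t1,t2,t7},{t2,t5,t6},{t3,t4,t5}}
  V12={{t1,t7},{t3,t5},{t1,t2,t7},{t3,t4,t5}} V13={{t1},{t1,t2},{t1,t5},{t1,t7},{t5,t6},{t1,t2,t5},{t1,t2,t7},{t2,t5,t6}} V14={{t1},{t1,t2},{t1,t5},{t1,t7},{t2,t5},{t4,t5},{t1,t2,t5},{t1,t2,t7},{t2,t5,t6},{t3,t4,t5}} V23={{t7},{t1,t7},{t2,t7},{t6,t7},{t1,t2,t7}} V24={{t7},{t1,t7},{t2,t3},{t2,t7},{t3,t4},{t6,t7},{t1,t2,t7},{t3,t4,t5}} V34={{t1},{t7},{t1,t2},{t1,t5},{t1,t7},{t2,t6},{t2,t7},{t6,t7},{t1,t2,t5},{t1,t2,t7},{t2,t5,t6}}
  V123={{t1,t7},{t1,t2,t7}} V124={{t1,t7},{t1,t2,t7},{t3,t4,t5}} V134={{t1},{t1,t2},{t1,t5},{t1,t7},{t1,t2,t5},{t1,t2,t7},{t2,t5,t6}} V234={{t7},{t1,t7},{t2,t7},{t6,t7},{t1,t2,t7}}
  V1234={{t1,t7},{t1,t2,t7}}
components per intersection:
  V1: {{t1},{t5},{t1,t2},{t1,t5},{t1,t7},{t2,t5},{t3,t5},{t4,t5},{t5,t6},{t1,t2,t5},{t1,t2,t7},{t2,t5,t6},{t3,t4,t5}}
  V2: {{t3},{t2,t3},{t3,t4},{t3,t5},{t3,t4,t5}} {{t7},{t1,t7},{t2,t7},{t6,t7},{t1,t2,t7}}
  V3: {{t1},{t6},{t7},{t1,t2},{t1,t5},{t1,t7},{t2,t6},{t2,t7},{t5,t6},{t6,t7},{t1,t2,t5},{t1,t2,t7},{t2,t5,t6}}
  V4: {{t1},{t2},{t4},{t7},{t1,t2},{t1,t5},{t1,t7},{t2,t3},{t2,t4},{t2,t5},{t2,t6},{t2,t7},{t3,t4},{t4,t5},{t6,t7},{t1,t2,t5},{t1,t2,t7},{t2,t5,t6},{t3,t4,t5}}
  V12: {{t1,t7},{t1,t2,t7}} {{t3,t5},{t3,t4,t5}}
  V13: {{t1},{t1,t2},{t1,t5},{t1,t7},{t1,t2,t5},{t1,t2,t7}} {{t5,t6},{t2,t5,t6}}
  V14: {{t1},{t1,t2},{t1,t5},{t1,t7},{t2,t5},{t1,t2,t5},{t1,t2,t7},{t2,t5,t6}} {{t4,t5},{t3,t4,t5}}
  V23: {{t7},{t1,t7},{t2,t7},{t6,t7},{t1,t2,t7}}
  V24: {{t7},{t1,t7},{t2,t7},{t6,t7},{t1,t2,t7}} {{t2,t3}} {{t3,t4},{t3,t4,t5}}
  V34: {{t1},{t7},{t1,t2},{t1,t5},{t1,t7},{t2,t7},{t6,t7},{t1,t2,t5},{t1,t2,t7}} {{t2,t6},{t2,t5,t6}}
  V123: {{t1,t7},{t1,t2,t7}}
  V124: {{t1,t7},{t1,t2,t7}} {{t3,t4,t5}}
  V134: {{t1},{t1,t2},{t1,t5},{t1,t7},{t1,t2,t5},{t1,t2,t7}} {{t2,t5,t6}}
  V234: {{t7},{t1,t7},{t2,t7},{t6,t7},{t1,t2,t7}}
  V1234: {{t1,t7},{t1,t2,t7}}
C dims 5,12,6,1; δ0: rk 4, SNF 1^4; δ1: rk 5, SNF 1^5; δ2: rk 1, SNF 1^1
degree 0: 5−4−0 = 1 → Ȟ^0 ≅ Z
degree 1: 12−5−4 = 3 → Ȟ^1 ≅ Z^3
degree 2: 6−1−5 = 0 → Ȟ^2 ≅ 0


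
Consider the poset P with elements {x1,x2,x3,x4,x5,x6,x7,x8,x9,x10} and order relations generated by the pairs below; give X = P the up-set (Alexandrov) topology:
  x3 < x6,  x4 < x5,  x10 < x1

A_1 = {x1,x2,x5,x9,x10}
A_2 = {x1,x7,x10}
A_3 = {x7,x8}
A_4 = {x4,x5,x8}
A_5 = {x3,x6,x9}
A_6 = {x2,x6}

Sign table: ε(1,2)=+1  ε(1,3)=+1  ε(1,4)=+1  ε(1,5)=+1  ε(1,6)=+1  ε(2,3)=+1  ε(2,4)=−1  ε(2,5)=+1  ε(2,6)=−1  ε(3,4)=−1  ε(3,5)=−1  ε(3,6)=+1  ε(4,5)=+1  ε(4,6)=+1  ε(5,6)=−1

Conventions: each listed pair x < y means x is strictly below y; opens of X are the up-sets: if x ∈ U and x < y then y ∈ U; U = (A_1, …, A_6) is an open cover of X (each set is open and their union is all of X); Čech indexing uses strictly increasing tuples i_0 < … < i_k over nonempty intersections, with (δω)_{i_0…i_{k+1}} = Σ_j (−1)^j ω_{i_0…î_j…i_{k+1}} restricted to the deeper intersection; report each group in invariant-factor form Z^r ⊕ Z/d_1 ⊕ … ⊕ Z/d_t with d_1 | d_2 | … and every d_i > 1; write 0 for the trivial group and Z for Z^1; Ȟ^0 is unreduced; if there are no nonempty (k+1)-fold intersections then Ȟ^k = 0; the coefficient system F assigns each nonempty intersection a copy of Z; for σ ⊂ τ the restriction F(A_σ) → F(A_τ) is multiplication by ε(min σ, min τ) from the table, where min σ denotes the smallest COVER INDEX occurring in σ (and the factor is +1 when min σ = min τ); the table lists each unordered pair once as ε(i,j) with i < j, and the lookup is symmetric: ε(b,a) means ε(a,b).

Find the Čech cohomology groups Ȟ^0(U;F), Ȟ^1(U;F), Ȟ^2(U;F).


nonempty overlaps:
  A12={x1,x10} A14={x5} A15={x9} A16={x2} A23={x7} A34={x8} A56={x6}
C dims 6,7; δ0: rk 6, SNF 1^5·2
degree 0: 6−6−0 = 0 → Ȟ^0 ≅ 0
degree 1: 7−0−6 = 1 plus torsion [2] → Ȟ^1 ≅ Z ⊕ Z/2
degree 2: 0−0−0 = 0 → Ȟ^2 ≅ 0

Ȟ^0(U;F) ≅ 0; Ȟ^1(U;F) ≅ Z ⊕ Z/2; Ȟ^2(U;F) ≅ 0


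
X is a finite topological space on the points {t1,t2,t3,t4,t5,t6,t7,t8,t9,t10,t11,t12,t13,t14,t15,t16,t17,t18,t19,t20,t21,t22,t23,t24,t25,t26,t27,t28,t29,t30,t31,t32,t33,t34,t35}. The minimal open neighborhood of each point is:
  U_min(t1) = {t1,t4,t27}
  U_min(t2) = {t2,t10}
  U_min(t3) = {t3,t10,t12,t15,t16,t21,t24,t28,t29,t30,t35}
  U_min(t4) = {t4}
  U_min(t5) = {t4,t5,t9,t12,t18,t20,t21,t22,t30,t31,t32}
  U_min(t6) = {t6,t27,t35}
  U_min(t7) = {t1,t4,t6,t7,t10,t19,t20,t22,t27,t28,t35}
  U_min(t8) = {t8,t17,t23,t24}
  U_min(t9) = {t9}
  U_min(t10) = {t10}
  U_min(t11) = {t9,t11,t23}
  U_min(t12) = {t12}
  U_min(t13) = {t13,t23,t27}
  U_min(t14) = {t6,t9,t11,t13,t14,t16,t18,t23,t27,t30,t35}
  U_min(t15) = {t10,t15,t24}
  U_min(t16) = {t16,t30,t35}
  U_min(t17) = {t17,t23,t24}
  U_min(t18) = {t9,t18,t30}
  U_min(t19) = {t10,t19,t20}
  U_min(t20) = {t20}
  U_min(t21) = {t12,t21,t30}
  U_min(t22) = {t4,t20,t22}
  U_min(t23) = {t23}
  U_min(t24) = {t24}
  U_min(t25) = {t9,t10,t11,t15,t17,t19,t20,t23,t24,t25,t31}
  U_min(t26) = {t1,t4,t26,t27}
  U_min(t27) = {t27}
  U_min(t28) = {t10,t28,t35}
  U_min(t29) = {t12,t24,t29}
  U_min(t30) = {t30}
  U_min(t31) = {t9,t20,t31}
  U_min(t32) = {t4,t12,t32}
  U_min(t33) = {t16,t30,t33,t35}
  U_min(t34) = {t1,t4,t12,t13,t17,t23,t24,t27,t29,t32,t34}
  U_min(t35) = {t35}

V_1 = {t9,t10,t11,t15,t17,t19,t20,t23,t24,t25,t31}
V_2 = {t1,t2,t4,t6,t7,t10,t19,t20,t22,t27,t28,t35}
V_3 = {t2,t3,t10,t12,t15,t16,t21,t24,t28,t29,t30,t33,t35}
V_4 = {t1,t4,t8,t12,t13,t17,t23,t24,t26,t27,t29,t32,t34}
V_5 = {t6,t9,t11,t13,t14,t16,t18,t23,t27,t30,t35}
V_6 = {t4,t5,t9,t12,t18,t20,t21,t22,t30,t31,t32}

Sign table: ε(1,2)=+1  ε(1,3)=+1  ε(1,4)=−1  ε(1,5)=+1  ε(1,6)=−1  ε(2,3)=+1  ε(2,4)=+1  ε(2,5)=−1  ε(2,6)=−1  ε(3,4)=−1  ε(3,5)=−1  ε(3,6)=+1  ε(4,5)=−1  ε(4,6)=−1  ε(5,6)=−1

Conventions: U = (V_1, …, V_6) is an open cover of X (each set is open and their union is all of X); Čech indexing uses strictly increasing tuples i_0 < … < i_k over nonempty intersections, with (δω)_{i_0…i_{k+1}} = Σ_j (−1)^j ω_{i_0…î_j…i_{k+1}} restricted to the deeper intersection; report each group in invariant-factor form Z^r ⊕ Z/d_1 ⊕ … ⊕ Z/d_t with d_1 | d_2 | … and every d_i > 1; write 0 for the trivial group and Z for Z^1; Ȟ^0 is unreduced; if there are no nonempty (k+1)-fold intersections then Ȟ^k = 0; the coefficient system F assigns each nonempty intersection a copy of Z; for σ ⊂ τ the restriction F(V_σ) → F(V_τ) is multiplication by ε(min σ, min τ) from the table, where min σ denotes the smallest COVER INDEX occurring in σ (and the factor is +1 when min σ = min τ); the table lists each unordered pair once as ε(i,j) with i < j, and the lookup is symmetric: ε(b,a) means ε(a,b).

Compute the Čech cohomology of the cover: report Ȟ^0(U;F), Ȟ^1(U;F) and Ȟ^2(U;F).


nonempty overlaps:
  V12={t10,t19,t20} V13={t10,t15,t24} V14={t17,t23,t24} V15={t9,t11,t23} V16={t9,t20,t31} V23={t2,t10,t28,t35} V24={t1,t4,t27} V25={t6,t27,t35} V26={t4,t20,t22} V34={t12,t24,t29} V35={t16,t30,t35} V36={t12,t21,t30} V45={t13,t23,t27} V46={t4,t12,t32} V56={t9,t18,t30}
  V123={t10} V126={t20} V134={t24} V145={t23} V156={t9} V235={t35} V245={t27} V246={t4} V346={t12} V356={t30}
C dims 6,15,10; δ0: rk 6, SNF 1^5·2; δ1: rk 9, SNF 1^9
degree 0: 6−6−0 = 0 → Ȟ^0 ≅ 0
degree 1: 15−9−6 = 0 plus torsion [2] → Ȟ^1 ≅ Z/2
degree 2: 10−0−9 = 1 → Ȟ^2 ≅ Z

Ȟ^0 = 0, Ȟ^1 = Z/2, Ȟ^2 = Z


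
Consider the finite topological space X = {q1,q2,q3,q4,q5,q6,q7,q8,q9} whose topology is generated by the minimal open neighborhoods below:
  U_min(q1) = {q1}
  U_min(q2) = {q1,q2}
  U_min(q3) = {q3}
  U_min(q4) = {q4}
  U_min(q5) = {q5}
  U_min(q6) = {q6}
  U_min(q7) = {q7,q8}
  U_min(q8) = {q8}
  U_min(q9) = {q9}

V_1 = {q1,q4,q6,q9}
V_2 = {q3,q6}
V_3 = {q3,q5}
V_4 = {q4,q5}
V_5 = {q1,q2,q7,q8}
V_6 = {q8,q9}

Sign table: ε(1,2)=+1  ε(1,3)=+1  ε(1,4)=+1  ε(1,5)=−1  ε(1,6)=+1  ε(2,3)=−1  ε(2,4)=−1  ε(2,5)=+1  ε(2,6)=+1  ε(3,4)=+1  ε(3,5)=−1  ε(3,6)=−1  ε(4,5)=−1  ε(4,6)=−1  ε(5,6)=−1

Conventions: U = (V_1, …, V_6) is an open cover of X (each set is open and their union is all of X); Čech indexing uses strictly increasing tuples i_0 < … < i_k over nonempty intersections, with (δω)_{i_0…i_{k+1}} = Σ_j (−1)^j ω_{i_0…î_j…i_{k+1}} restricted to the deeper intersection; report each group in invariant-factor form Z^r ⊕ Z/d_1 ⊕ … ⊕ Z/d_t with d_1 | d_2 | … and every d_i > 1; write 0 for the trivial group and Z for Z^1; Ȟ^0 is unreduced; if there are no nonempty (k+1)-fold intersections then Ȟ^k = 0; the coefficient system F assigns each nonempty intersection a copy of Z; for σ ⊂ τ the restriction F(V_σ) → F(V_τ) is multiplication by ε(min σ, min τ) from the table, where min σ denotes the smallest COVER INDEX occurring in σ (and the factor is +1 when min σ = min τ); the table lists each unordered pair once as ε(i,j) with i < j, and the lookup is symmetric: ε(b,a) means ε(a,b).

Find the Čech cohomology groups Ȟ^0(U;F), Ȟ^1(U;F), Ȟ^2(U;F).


cover nerve:
  V12={q6} V14={q4} V15={q1} V16={q9} V23={q3} V34={q5} V56={q8}
C dims 6,7; δ0: rk 6, SNF 1^5·2
Ȟ^0: (6−6)−0=0 ⇒ 0
Ȟ^1: (7−0)−6=1 plus torsion [2] ⇒ Z ⊕ Z/2
Ȟ^2: (0−0)−0=0 ⇒ 0

Ȟ^0 = 0; Ȟ^1 = Z ⊕ Z/2; Ȟ^2 = 0


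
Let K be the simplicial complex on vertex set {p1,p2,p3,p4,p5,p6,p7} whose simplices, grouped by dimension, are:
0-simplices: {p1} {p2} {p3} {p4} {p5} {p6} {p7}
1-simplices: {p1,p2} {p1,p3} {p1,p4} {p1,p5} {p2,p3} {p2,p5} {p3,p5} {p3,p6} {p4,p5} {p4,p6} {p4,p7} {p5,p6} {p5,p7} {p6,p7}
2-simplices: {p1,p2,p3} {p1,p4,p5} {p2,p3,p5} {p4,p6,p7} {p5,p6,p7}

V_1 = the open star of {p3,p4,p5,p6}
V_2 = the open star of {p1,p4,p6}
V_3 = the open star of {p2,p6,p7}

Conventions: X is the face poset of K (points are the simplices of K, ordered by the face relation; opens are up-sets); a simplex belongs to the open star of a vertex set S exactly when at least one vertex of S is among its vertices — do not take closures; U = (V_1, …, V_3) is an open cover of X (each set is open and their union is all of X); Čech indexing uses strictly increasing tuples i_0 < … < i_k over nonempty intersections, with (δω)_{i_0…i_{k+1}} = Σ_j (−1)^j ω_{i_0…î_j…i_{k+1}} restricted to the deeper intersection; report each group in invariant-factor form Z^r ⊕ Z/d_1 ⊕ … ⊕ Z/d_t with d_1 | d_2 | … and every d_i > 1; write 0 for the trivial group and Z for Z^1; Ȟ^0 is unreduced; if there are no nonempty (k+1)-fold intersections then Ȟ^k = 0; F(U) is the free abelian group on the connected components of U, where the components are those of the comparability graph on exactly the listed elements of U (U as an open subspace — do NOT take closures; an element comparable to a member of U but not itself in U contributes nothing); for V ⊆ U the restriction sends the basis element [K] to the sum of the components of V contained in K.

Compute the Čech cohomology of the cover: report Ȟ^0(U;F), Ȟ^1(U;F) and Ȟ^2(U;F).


nonempty overlaps:
  V1={{p3},{p4},{p5},{p6},{p1,p3},{p1,p4},{p1,p5},{p2,p3},{p2,p5},{p3,p5},{p3,p6},{p4,p5},{p4,p6},{p4,p7},{p5,p6},{p5,p7},{p6,p7},{p1,p2,p3},{p1,p4,p5},{p2,p3,p5},{p4,p6,p7},{p5,p6,p7}} V2={{p1},{p4},{p6},{p1,p2},{p1,p3},{p1,p4},{p1,p5},{p3,p6},{p4,p5},{p4,p6},{p4,p7},{p5,p6},{p6,p7},{p1,p2,p3},{p1,p4,p5},{p4,p6,p7},{p5,p6,p7}} V3={{p2},{p6},{p7},{p1,p2},{p2,p3},{p2,p5},{p3,p6},{p4,p6},{p4,p7},{p5,p6},{p5,p7},{p6,p7},{p1,p2,p3},{p2,p3,p5},{p4,p6,p7},{p5,p6,p7}}
  V12={{p4},{p6},{p1,p3},{p1,p4},{p1,p5},{p3,p6},{p4,p5},{p4,p6},{p4,p7},{p5,p6},{p6,p7},{p1,p2,p3},{p1,p4,p5},{p4,p6,p7},{p5,p6,p7}} V13={{p6},{p2,p3},{p2,p5},{p3,p6},{p4,p6},{p4,p7},{p5,p6},{p5,p7},{p6,p7},{p1,p2,p3},{p2,p3,p5},{p4,p6,p7},{p5,p6,p7}} V23={{p6},{p1,p2},{p3,p6},{p4,p6},{p4,p7},{p5,p6},{p6,p7},{p1,p2,p3},{p4,p6,p7},{p5,p6,p7}}
  V123={{p6},{p3,p6},{p4,p6},{p4,p7},{p5,p6},{p6,p7},{p1,p2,p3},{p4,p6,p7},{p5,p6,p7}}
components per intersection:
  V1: {{p3},{p4},{p5},{p6},{p1,p3},{p1,p4},{p1,p5},{p2,p3},{p2,p5},{p3,p5},{p3,p6},{p4,p5},{p4,p6},{p4,p7},{p5,p6},{p5,p7},{p6,p7},{p1,p2,p3},{p1,p4,p5},{p2,p3,p5},{p4,p6,p7},{p5,p6,p7}}
  V2: {{p1},{p4},{p6},{p1,p2},{p1,p3},{p1,p4},{p1,p5},{p3,p6},{p4,p5},{p4,p6},{p4,p7},{p5,p6},{p6,p7},{p1,p2,p3},{p1,p4,p5},{p4,p6,p7},{p5,p6,p7}}
  V3: {{p2},{p1,p2},{p2,p3},{p2,p5},{p1,p2,p3},{p2,p3,p5}} {{p6},{p7},{p3,p6},{p4,p6},{p4,p7},{p5,p6},{p5,p7},{p6,p7},{p4,p6,p7},{p5,p6,p7}}
  V12: {{p4},{p6},{p1,p4},{p1,p5},{p3,p6},{p4,p5},{p4,p6},{p4,p7},{p5,p6},{p6,p7},{p1,p4,p5},{p4,p6,p7},{p5,p6,p7}} {{p1,p3},{p1,p2,p3}}
  V13: {{p6},{p3,p6},{p4,p6},{p4,p7},{p5,p6},{p5,p7},{p6,p7},{p4,p6,p7},{p5,p6,p7}} {{p2,p3},{p2,p5},{p1,p2,p3},{p2,p3,p5}}
  V23: {{p6},{p3,p6},{p4,p6},{p4,p7},{p5,p6},{p6,p7},{p4,p6,p7},{p5,p6,p7}} {{p1,p2},{p1,p2,p3}}
  V123: {{p6},{p3,p6},{p4,p6},{p4,p7},{p5,p6},{p6,p7},{p4,p6,p7},{p5,p6,p7}} {{p1,p2,p3}}
C dims 4,6,2; δ0: rk 3, SNF 1^3; δ1: rk 2, SNF 1^2
degree 0: 4−3−0 = 1 → Ȟ^0 ≅ Z
degree 1: 6−2−3 = 1 → Ȟ^1 ≅ Z
degree 2: 2−0−2 = 0 → Ȟ^2 ≅ 0

Ȟ^0 ≅ Z, Ȟ^1 ≅ Z, Ȟ^2 ≅ 0


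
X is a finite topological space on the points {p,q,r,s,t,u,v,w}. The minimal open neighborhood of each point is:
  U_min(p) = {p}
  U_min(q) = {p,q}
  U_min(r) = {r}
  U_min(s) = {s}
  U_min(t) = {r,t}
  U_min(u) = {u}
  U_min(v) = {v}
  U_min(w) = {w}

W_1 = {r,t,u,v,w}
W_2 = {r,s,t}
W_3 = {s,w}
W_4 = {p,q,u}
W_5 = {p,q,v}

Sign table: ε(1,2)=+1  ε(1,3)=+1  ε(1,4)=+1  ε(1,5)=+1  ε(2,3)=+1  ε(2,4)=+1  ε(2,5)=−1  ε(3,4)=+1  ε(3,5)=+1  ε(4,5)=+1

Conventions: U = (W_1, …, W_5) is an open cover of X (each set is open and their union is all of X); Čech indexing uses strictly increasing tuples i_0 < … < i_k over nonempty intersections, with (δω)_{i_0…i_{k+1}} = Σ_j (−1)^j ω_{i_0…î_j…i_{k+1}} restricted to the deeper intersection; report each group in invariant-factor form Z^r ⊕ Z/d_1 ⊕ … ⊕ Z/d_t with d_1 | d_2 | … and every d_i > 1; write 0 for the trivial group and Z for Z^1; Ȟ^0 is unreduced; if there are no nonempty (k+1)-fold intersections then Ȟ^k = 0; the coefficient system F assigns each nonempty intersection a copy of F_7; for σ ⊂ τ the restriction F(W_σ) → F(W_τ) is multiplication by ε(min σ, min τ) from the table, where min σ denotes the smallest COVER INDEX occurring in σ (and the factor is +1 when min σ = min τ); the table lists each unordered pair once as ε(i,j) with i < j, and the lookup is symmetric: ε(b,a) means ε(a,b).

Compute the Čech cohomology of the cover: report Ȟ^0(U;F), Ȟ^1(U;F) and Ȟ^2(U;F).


nerve of the cover:
  W12={r,t} W13={w} W14={u} W15={v} W23={s} W45={p,q}
C dims 5,6; δ0: rk_F7 4
Ȟ^0 = (5 − 4) − 0 = 1, so Ȟ^0 ≅ Z/7
Ȟ^1 = (6 − 0) − 4 = 2, so Ȟ^1 ≅ Z/7 ⊕ Z/7
Ȟ^2 = (0 − 0) − 0 = 0, so Ȟ^2 ≅ 0

Ȟ^0 = Z/7, Ȟ^1 = Z/7 ⊕ Z/7 and Ȟ^2 = 0


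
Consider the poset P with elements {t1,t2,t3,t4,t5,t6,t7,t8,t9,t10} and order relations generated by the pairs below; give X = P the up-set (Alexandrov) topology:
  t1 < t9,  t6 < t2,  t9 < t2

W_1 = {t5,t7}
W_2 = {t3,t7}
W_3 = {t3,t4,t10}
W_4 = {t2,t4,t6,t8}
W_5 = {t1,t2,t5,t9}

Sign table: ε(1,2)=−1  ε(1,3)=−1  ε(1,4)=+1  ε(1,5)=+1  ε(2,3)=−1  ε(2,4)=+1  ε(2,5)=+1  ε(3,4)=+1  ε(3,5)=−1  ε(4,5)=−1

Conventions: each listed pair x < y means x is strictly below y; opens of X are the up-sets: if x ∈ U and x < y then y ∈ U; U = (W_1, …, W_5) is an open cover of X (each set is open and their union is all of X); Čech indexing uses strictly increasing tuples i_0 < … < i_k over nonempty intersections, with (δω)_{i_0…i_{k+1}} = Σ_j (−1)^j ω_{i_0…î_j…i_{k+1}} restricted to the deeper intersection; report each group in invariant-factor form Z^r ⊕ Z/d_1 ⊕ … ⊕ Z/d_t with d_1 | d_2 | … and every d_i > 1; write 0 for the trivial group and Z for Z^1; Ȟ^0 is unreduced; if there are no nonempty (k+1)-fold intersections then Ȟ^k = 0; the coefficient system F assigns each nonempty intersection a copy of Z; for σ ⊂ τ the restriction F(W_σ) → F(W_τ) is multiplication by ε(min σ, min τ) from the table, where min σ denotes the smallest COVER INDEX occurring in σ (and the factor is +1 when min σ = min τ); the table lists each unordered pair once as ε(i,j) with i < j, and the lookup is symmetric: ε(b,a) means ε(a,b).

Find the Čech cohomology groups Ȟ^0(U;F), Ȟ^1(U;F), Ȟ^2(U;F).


Ȟ^0 ≅ 0; Ȟ^1 ≅ Z/2; Ȟ^2 ≅ 0

nonempty intersections:
  W12={t7} W15={t5} W23={t3} W34={t4} W45={t2}
C dims 5,5; δ0: rk 5, SNF 1^4·2
Ȟ^0: (5−5)−0=0 ⇒ 0
Ȟ^1: (5−0)−5=0 plus torsion [2] ⇒ Z/2
Ȟ^2: (0−0)−0=0 ⇒ 0


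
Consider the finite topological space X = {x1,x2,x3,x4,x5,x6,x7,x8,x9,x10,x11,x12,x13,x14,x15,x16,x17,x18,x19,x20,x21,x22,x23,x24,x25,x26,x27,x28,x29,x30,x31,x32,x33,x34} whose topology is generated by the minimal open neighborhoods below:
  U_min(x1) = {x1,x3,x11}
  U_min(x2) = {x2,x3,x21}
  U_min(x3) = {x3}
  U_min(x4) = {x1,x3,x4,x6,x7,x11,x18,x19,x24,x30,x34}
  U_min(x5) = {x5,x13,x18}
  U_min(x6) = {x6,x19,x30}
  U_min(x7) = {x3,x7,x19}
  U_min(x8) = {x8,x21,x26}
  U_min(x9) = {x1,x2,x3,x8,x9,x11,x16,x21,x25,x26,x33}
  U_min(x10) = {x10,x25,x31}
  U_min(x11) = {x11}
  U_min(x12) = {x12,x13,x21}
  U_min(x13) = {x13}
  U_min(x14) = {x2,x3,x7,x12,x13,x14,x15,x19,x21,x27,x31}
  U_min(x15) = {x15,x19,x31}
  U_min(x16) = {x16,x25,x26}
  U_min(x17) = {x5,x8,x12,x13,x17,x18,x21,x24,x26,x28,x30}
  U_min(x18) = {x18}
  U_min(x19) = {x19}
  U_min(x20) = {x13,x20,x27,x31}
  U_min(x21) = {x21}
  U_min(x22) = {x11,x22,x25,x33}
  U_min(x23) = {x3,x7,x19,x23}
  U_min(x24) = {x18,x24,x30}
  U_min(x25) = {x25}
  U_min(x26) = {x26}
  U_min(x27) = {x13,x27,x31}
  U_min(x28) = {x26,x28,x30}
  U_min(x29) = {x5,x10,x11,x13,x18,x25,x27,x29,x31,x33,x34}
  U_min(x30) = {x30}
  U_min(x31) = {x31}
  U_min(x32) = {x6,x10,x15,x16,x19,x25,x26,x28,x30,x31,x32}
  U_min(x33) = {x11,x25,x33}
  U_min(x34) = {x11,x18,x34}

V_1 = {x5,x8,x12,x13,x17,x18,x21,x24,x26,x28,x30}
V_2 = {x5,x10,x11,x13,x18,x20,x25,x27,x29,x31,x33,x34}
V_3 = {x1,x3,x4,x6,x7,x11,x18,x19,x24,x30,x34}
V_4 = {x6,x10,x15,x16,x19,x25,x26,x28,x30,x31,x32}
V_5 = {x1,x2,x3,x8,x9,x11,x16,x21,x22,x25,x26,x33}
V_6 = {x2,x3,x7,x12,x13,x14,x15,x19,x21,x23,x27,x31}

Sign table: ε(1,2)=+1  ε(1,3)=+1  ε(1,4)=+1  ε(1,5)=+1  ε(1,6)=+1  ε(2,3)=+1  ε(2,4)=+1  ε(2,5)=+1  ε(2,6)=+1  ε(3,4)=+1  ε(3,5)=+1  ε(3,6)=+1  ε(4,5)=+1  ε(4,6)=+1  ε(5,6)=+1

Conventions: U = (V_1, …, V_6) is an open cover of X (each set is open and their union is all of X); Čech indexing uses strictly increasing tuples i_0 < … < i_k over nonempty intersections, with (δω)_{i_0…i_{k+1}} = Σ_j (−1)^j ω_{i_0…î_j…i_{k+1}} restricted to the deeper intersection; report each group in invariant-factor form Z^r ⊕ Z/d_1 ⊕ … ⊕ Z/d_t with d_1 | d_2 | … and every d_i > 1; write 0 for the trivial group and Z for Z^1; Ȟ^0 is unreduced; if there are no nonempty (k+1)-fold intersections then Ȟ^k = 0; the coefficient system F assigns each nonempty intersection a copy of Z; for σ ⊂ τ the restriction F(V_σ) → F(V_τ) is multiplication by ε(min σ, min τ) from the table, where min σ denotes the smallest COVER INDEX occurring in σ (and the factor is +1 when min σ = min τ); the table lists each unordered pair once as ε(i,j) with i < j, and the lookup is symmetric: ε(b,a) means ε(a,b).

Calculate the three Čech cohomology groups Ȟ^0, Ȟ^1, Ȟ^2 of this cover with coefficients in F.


nonempty intersections:
  V12={x5,x13,x18} V13={x18,x24,x30} V14={x26,x28,x30} V15={x8,x21,x26} V16={x12,x13,x21} V23={x11,x18,x34} V24={x10,x25,x31} V25={x11,x25,x33} V26={x13,x27,x31} V34={x6,x19,x30} V35={x1,x3,x11} V36={x3,x7,x19} V45={x16,x25,x26} V46={x15,x19,x31} V56={x2,x3,x21}
  V123={x18} V126={x13} V134={x30} V145={x26} V156={x21} V235={x11} V245={x25} V246={x31} V346={x19} V356={x3}
C dims 6,15,10; δ0: rk 5, SNF 1^5; δ1: rk 10, SNF 1^9·2
Ȟ^0: (6−5)−0=1 ⇒ Z
Ȟ^1: (15−10)−5=0 ⇒ 0
Ȟ^2: (10−0)−10=0 plus torsion [2] ⇒ Z/2

Ȟ^0 = Z, Ȟ^1 = 0 and Ȟ^2 = Z/2


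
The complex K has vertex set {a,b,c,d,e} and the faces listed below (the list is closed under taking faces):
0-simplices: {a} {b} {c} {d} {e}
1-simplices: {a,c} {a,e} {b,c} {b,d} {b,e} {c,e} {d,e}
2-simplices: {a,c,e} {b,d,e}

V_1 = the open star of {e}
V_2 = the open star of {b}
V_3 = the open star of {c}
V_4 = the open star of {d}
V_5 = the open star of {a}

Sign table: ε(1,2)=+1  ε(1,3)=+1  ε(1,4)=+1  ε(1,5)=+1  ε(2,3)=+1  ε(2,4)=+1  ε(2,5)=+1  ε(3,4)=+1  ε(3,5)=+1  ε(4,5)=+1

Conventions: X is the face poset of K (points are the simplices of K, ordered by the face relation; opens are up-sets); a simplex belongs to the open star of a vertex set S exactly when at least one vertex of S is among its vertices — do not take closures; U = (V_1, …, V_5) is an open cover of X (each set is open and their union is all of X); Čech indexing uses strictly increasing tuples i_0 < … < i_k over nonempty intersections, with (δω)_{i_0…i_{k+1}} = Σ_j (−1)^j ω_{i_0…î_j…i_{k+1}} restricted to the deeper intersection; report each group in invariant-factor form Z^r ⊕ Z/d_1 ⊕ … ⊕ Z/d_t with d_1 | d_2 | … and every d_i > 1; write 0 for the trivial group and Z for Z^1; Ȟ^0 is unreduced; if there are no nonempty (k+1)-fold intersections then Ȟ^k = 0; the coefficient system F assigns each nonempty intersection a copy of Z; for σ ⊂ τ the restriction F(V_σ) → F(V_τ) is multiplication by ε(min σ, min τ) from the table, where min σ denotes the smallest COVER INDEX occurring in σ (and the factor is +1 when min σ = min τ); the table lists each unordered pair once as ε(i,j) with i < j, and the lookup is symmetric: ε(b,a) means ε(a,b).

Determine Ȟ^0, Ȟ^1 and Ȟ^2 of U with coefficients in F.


Ȟ^0 ≅ Z,  Ȟ^1 ≅ Z,  Ȟ^2 ≅ 0

nonempty intersections:
  V1={{e},{a,e},{b,e},{c,e},{d,e},{a,c,e},{b,d,e}} V2={{b},{b,c},{b,d},{b,e},{b,d,e}} V3={{c},{a,c},{b,c},{c,e},{a,c,e}} V4={{d},{b,d},{d,e},{b,d,e}} V5={{a},{a,c},{a,e},{a,c,e}}
  V12={{b,e},{b,d,e}} V13={{c,e},{a,c,e}} V14={{d,e},{b,d,e}} V15={{a,e},{a,c,e}} V23={{b,c}} V24={{b,d},{b,d,e}} V35={{a,c},{a,c,e}}
  V124={{b,d,e}} V135={{a,c,e}}
C dims 5,7,2; δ0: rk 4, SNF 1^4; δ1: rk 2, SNF 1^2
Ȟ^0: (5−4)−0=1 ⇒ Z
Ȟ^1: (7−2)−4=1 ⇒ Z
Ȟ^2: (2−0)−2=0 ⇒ 0


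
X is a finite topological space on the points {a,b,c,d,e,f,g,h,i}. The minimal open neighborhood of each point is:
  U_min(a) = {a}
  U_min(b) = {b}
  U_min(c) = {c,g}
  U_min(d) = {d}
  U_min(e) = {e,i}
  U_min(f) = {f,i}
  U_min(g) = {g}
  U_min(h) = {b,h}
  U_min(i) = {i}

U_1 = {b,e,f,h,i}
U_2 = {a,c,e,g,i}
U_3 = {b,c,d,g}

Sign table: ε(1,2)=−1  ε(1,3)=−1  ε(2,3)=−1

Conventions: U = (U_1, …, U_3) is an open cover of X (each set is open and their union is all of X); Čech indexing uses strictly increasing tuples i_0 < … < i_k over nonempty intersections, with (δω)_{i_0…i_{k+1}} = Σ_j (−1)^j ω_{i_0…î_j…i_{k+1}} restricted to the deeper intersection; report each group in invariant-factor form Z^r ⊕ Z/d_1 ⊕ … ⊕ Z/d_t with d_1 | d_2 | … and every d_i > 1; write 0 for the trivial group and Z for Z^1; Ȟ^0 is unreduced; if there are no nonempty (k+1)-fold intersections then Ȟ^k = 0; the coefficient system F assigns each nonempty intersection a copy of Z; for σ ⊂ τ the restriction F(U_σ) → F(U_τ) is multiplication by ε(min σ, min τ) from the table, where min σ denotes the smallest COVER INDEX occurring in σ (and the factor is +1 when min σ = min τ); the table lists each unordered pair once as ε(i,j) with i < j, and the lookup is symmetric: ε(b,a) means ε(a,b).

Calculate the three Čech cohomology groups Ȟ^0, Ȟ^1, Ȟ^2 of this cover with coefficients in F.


Ȟ^0(U;F) ≅ 0, Ȟ^1(U;F) ≅ Z/2 and Ȟ^2(U;F) ≅ 0

nerve of the cover:
  U12={e,i} U13={b} U23={c,g}
C dims 3,3; δ0: rk 3, SNF 1^2·2
Ȟ^0 = (3 − 3) − 0 = 0, so Ȟ^0 ≅ 0
Ȟ^1 = (3 − 0) − 3 = 0 plus torsion [2], so Ȟ^1 ≅ Z/2
Ȟ^2 = (0 − 0) − 0 = 0, so Ȟ^2 ≅ 0
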